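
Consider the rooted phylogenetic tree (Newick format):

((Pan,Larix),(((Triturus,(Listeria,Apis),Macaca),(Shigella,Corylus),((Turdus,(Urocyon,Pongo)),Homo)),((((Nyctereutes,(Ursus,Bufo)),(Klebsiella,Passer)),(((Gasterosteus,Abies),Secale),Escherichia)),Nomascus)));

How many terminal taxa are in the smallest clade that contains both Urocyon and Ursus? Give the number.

The MRCA of Urocyon and Ursus is the node subtending (((Triturus,(Listeria,Apis),Macaca),(Shigella,Corylus),((Turdus,(Urocyon,Pongo)),Homo)),((((Nyctereutes,(Ursus,Bufo)),(Klebsiella,Passer)),(((Gasterosteus,Abies),Secale),Escherichia)),Nomascus)).
That clade contains 20 terminal taxa: Abies, Apis, Bufo, Corylus, Escherichia, Gasterosteus, Homo, Klebsiella, Listeria, Macaca, Nomascus, Nyctereutes, Passer, Pongo, Secale, Shigella, Triturus, Turdus, Urocyon, Ursus.

20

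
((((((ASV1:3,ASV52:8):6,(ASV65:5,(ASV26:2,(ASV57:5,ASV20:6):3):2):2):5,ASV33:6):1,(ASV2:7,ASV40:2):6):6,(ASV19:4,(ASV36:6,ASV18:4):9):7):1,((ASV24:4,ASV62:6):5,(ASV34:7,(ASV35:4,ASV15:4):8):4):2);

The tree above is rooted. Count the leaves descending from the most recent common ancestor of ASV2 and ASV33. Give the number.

The MRCA of ASV2 and ASV33 is the node subtending ((((ASV1,ASV52),(ASV65,(ASV26,(ASV57,ASV20)))),ASV33),(ASV2,ASV40)).
That clade contains 9 terminal taxa: ASV1, ASV2, ASV20, ASV26, ASV33, ASV40, ASV52, ASV57, ASV65.

9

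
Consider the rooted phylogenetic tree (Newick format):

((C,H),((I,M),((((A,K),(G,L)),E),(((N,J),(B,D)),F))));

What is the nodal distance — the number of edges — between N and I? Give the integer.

7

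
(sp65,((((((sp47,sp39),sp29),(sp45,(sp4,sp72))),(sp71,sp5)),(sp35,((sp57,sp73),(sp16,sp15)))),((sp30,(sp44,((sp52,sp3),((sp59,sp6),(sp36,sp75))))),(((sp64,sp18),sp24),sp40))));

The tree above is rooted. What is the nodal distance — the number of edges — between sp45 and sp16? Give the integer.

8

The MRCA of sp45 and sp16 is the node subtending (((((sp47,sp39),sp29),(sp45,(sp4,sp72))),(sp71,sp5)),(sp35,((sp57,sp73),(sp16,sp15)))).
From sp45 up to that node: 4 branches. From sp16 up to the same node: 4 branches. Total: 4 + 4 = 8.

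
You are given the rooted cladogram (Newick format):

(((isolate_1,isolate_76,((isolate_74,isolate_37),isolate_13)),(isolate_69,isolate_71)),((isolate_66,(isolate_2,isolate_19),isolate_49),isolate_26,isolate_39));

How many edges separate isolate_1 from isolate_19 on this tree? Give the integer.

7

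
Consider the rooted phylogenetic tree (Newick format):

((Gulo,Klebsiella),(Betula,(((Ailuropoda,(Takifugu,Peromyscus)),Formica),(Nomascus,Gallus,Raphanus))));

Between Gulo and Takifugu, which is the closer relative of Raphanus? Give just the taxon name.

Takifugu

The MRCA of Raphanus and Takifugu subtends (((Ailuropoda,(Takifugu,Peromyscus)),Formica),(Nomascus,Gallus,Raphanus)) (7 taxa).
The MRCA of Raphanus and Gulo is the root, subtending the entire tree (10 taxa).
The first is nested inside the second, so Raphanus shares a more recent common ancestor with Takifugu.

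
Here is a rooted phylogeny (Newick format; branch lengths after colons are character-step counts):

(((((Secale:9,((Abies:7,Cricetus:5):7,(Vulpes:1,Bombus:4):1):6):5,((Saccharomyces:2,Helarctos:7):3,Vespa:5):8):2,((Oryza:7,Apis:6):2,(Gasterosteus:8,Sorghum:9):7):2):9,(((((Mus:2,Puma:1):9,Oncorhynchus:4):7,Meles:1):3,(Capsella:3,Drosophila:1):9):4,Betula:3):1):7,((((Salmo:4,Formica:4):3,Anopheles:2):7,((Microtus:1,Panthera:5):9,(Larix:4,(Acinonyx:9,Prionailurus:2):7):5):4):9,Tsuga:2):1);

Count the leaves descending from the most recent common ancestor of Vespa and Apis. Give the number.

12

The MRCA of Vespa and Apis is the node subtending (((Secale,((Abies,Cricetus),(Vulpes,Bombus))),((Saccharomyces,Helarctos),Vespa)),((Oryza,Apis),(Gasterosteus,Sorghum))).
That clade contains 12 terminal taxa: Abies, Apis, Bombus, Cricetus, Gasterosteus, Helarctos, Oryza, Saccharomyces, Secale, Sorghum, Vespa, Vulpes.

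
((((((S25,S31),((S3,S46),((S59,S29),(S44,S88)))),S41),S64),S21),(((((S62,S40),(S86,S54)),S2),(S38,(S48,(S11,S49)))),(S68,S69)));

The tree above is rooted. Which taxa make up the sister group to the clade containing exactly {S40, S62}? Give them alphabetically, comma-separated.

S54, S86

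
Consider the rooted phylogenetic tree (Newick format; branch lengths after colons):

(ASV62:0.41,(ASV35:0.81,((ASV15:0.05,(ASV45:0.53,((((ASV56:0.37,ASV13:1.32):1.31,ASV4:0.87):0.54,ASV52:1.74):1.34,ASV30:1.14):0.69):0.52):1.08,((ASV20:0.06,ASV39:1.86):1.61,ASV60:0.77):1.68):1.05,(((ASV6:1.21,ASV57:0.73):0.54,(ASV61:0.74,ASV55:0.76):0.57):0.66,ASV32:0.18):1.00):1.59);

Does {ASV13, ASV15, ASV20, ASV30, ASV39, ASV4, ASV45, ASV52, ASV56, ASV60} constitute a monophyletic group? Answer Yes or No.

Yes

The most recent common ancestor of these taxa subtends ((ASV15,(ASV45,((((ASV56,ASV13),ASV4),ASV52),ASV30))),((ASV20,ASV39),ASV60)).
That clade has exactly 10 tips — every listed taxon and nothing else — so the group is monophyletic.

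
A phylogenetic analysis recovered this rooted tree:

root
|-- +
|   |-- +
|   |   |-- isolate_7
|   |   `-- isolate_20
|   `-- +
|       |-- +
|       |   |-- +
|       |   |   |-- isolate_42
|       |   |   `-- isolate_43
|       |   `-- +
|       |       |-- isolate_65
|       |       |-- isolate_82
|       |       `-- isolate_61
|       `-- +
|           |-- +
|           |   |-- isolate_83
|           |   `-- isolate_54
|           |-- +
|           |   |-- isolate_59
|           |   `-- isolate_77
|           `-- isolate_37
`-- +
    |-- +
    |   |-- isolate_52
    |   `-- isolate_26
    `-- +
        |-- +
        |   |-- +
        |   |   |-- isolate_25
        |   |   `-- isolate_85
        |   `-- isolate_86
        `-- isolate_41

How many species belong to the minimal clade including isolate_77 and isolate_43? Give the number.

10

The MRCA of isolate_77 and isolate_43 is the node subtending (((isolate_42,isolate_43),(isolate_65,isolate_82,isolate_61)),((isolate_83,isolate_54),(isolate_59,isolate_77),isolate_37)).
That clade contains 10 terminal taxa: isolate_37, isolate_42, isolate_43, isolate_54, isolate_59, isolate_61, isolate_65, isolate_77, isolate_82, isolate_83.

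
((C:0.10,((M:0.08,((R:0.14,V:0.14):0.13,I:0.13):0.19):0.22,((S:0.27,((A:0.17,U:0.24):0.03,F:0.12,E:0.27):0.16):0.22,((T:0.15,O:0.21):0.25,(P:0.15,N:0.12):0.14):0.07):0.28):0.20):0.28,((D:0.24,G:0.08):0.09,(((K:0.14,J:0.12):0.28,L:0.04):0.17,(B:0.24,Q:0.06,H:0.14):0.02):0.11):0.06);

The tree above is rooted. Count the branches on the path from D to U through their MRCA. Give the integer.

10

The MRCA of D and U is the root of the tree.
From D up to that node: 3 branches. From U up to the same node: 7 branches. Total: 3 + 7 = 10.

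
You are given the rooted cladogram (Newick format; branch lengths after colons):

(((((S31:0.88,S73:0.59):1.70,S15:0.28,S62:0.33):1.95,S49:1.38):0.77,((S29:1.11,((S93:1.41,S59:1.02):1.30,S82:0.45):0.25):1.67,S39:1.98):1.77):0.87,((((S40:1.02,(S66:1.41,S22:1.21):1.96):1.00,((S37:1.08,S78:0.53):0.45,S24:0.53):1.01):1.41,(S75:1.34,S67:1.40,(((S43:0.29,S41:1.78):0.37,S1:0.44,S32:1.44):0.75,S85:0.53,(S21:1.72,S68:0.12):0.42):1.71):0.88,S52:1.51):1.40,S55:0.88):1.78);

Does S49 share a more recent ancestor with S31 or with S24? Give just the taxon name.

S31

The MRCA of S49 and S31 subtends (((S31,S73),S15,S62),S49) (5 taxa).
The MRCA of S49 and S24 is the root, subtending the entire tree (27 taxa).
The first is nested inside the second, so S49 shares a more recent common ancestor with S31.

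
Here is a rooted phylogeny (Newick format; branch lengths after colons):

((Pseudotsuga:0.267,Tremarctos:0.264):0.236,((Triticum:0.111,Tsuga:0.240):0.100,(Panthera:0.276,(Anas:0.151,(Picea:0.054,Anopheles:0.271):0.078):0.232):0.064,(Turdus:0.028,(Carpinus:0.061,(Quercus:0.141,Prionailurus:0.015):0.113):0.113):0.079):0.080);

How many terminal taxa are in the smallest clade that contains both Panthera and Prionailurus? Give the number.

10

The MRCA of Panthera and Prionailurus is the node subtending ((Triticum,Tsuga),(Panthera,(Anas,(Picea,Anopheles))),(Turdus,(Carpinus,(Quercus,Prionailurus)))).
That clade contains 10 terminal taxa: Anas, Anopheles, Carpinus, Panthera, Picea, Prionailurus, Quercus, Triticum, Tsuga, Turdus.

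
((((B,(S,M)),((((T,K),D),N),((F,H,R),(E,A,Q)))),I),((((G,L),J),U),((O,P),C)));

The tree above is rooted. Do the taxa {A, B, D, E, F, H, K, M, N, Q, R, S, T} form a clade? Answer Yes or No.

Yes

The most recent common ancestor of these taxa subtends ((B,(S,M)),((((T,K),D),N),((F,H,R),(E,A,Q)))).
That clade has exactly 13 tips — every listed taxon and nothing else — so the group is monophyletic.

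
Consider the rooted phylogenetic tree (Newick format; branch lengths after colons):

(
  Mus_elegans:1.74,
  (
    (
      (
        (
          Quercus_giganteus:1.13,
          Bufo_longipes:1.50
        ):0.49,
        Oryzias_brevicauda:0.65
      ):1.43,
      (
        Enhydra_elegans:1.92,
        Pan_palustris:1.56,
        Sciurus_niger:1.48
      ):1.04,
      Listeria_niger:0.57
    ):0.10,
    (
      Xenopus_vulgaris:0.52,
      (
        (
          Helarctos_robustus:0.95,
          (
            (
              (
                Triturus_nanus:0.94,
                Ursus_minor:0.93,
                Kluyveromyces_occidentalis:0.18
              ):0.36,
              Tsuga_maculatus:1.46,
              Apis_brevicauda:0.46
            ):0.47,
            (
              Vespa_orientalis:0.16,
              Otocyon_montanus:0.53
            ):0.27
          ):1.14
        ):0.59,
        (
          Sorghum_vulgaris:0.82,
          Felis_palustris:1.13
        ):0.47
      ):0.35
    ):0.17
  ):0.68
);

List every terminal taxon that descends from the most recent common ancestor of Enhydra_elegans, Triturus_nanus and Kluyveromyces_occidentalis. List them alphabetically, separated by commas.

Tracing Enhydra_elegans: it sits inside (Enhydra_elegans,Pan_palustris,Sciurus_niger).
Tracing Triturus_nanus: it sits inside (Triturus_nanus,Ursus_minor,Kluyveromyces_occidentalis).
Tracing Kluyveromyces_occidentalis: it sits inside (Triturus_nanus,Ursus_minor,Kluyveromyces_occidentalis).
The smallest clade enclosing all 3 is ((((Quercus_giganteus,Bufo_longipes),Oryzias_brevicauda),(Enhydra_elegans,Pan_palustris,Sciurus_niger),Listeria_niger),(Xenopus_vulgaris,((Helarctos_robustus,(((Triturus_nanus,Ursus_minor,Kluyveromyces_occidentalis),Tsuga_maculatus,Apis_brevicauda),(Vespa_orientalis,Otocyon_montanus))),(Sorghum_vulgaris,Felis_palustris)))); the answer is its 18 terminal taxa in alphabetical order.

Apis_brevicauda, Bufo_longipes, Enhydra_elegans, Felis_palustris, Helarctos_robustus, Kluyveromyces_occidentalis, Listeria_niger, Oryzias_brevicauda, Otocyon_montanus, Pan_palustris, Quercus_giganteus, Sciurus_niger, Sorghum_vulgaris, Triturus_nanus, Tsuga_maculatus, Ursus_minor, Vespa_orientalis, Xenopus_vulgaris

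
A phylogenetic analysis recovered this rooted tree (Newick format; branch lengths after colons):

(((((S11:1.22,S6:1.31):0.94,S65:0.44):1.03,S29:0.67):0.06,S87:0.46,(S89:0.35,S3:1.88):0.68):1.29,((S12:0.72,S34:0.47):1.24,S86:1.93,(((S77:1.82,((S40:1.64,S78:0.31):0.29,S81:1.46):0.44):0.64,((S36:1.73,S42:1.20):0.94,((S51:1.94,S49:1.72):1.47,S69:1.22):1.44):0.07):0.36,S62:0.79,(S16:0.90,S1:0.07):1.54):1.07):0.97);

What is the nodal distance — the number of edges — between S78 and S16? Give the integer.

The MRCA of S78 and S16 is the node subtending (((S77,((S40,S78),S81)),((S36,S42),((S51,S49),S69))),S62,(S16,S1)).
From S78 up to that node: 5 branches. From S16 up to the same node: 2 branches. Total: 5 + 2 = 7.

7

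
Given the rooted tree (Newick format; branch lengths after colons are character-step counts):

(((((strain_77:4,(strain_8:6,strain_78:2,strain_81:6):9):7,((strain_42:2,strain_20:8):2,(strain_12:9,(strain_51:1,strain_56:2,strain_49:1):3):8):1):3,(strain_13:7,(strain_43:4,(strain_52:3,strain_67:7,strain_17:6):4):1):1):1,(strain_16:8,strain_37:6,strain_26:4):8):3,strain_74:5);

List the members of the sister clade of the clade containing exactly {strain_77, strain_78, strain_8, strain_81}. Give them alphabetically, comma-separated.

The clade containing exactly {strain_77, strain_78, strain_8, strain_81} attaches to the tree at the node subtending ((strain_77,(strain_8,strain_78,strain_81)),((strain_42,strain_20),(strain_12,(strain_51,strain_56,strain_49)))).
The other lineage descending from that same node — the sister group — is ((strain_42,strain_20),(strain_12,(strain_51,strain_56,strain_49))); its 6 tips in alphabetical order are the answer.

strain_12, strain_20, strain_42, strain_49, strain_51, strain_56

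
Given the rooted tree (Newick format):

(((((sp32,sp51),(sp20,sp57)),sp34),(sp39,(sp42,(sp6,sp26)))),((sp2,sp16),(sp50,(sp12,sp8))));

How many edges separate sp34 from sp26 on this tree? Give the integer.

6

The MRCA of sp34 and sp26 is the node subtending ((((sp32,sp51),(sp20,sp57)),sp34),(sp39,(sp42,(sp6,sp26)))).
From sp34 up to that node: 2 branches. From sp26 up to the same node: 4 branches. Total: 2 + 4 = 6.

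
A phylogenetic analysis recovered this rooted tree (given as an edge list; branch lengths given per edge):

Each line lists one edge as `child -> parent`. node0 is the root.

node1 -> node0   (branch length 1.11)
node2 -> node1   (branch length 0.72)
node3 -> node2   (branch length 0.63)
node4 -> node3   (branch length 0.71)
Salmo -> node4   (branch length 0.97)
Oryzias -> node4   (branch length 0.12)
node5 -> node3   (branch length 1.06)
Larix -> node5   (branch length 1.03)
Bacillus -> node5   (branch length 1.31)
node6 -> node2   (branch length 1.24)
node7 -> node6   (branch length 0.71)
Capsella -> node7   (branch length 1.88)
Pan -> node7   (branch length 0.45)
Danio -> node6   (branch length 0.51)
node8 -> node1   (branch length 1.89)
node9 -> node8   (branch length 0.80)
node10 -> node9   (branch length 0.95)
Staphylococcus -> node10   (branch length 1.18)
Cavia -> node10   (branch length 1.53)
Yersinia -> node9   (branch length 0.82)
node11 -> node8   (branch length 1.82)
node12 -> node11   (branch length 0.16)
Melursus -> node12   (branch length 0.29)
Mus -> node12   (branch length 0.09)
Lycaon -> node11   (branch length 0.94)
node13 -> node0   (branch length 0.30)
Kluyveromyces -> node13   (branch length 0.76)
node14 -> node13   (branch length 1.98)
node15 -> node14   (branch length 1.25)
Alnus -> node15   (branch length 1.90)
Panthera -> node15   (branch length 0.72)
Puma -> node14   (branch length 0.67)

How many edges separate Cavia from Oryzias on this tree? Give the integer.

The MRCA of Cavia and Oryzias is the node subtending ((((Salmo,Oryzias),(Larix,Bacillus)),((Capsella,Pan),Danio)),(((Staphylococcus,Cavia),Yersinia),((Melursus,Mus),Lycaon))).
From Cavia up to that node: 4 branches. From Oryzias up to the same node: 4 branches. Total: 4 + 4 = 8.

8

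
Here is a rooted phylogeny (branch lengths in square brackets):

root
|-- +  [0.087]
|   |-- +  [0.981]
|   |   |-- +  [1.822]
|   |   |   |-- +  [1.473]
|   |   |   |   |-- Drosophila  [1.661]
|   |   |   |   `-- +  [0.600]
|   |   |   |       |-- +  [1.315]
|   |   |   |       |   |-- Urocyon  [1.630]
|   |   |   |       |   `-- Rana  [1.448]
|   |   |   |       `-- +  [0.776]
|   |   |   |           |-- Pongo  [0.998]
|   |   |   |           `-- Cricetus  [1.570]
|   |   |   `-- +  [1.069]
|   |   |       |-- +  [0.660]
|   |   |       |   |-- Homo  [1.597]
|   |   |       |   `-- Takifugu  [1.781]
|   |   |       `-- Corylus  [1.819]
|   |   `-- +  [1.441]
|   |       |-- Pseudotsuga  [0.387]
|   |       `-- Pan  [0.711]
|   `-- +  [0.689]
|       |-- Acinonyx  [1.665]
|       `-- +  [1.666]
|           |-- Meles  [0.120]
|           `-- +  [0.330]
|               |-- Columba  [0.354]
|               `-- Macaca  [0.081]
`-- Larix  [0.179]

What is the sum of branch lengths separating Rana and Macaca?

10.405

The path runs Rana → … → MRCA → … → Macaca; the MRCA is the node subtending ((((Drosophila,((Urocyon,Rana),(Pongo,Cricetus))),((Homo,Takifugu),Corylus)),(Pseudotsuga,Pan)),(Acinonyx,(Meles,(Columba,Macaca)))).
Branch lengths along that path: 1.448 + 1.315 + 0.600 + 1.473 + 1.822 + 0.981 + 0.689 + 1.666 + 0.330 + 0.081 = 10.405.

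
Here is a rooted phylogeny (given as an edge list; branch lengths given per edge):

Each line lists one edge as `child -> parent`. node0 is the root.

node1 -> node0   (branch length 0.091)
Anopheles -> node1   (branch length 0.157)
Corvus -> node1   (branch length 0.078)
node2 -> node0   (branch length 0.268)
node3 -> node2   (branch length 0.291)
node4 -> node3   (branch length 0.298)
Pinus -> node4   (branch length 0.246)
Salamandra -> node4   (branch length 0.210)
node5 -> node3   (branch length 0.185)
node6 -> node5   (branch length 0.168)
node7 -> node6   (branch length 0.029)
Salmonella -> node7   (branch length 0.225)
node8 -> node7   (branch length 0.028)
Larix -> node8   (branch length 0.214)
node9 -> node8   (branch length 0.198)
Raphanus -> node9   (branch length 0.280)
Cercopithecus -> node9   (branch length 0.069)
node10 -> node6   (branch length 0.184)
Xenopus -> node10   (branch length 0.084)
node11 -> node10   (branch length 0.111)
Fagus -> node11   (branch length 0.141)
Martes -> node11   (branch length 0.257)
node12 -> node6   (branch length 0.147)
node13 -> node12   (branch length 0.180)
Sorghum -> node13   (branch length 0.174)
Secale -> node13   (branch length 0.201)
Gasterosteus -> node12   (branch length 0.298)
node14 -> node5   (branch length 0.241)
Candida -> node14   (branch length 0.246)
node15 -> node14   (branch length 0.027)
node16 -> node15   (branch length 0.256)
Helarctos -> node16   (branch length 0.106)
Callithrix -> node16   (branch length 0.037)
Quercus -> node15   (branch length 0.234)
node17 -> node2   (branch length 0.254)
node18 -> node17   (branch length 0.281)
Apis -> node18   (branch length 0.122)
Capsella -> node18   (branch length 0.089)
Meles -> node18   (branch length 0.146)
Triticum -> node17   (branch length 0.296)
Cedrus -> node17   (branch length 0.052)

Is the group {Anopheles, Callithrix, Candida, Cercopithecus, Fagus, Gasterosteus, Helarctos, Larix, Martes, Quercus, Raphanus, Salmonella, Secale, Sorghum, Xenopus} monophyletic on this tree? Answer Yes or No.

No

The MRCA of the listed taxa is the root, so the smallest clade containing them is the whole tree.
That clade also contains Apis, Capsella, Cedrus, Corvus, Meles, Pinus, Salamandra, Triticum, which are not in the proposed group, so the group is not monophyletic.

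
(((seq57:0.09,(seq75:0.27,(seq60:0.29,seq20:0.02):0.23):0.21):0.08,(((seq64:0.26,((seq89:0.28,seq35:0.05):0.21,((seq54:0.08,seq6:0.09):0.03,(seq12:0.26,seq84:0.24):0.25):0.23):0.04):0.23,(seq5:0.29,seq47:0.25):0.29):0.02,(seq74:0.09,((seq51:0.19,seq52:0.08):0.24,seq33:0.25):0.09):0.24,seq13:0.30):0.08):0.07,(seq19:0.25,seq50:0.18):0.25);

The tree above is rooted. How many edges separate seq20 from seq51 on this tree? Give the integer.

9

The MRCA of seq20 and seq51 is the node subtending ((seq57,(seq75,(seq60,seq20))),(((seq64,((seq89,seq35),((seq54,seq6),(seq12,seq84)))),(seq5,seq47)),(seq74,((seq51,seq52),seq33)),seq13)).
From seq20 up to that node: 4 branches. From seq51 up to the same node: 5 branches. Total: 4 + 5 = 9.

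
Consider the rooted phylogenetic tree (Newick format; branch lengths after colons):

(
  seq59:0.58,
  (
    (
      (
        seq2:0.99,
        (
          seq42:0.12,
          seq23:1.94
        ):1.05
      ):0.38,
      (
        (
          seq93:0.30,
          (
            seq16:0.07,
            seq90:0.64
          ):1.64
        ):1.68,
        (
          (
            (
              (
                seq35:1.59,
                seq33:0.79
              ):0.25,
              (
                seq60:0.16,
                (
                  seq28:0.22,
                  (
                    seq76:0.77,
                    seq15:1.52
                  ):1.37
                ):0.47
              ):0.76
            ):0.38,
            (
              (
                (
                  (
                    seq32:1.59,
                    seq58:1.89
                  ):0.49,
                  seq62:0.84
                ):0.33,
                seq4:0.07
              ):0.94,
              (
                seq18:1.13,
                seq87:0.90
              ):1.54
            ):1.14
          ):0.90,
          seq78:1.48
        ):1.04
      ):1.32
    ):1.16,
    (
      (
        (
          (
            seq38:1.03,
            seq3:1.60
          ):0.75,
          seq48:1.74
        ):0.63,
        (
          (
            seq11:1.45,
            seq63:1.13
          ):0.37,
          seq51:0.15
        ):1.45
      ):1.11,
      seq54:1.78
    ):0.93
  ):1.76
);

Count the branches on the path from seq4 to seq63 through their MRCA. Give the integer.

The MRCA of seq4 and seq63 is the node subtending (((seq2,(seq42,seq23)),((seq93,(seq16,seq90)),((((seq35,seq33),(seq60,(seq28,(seq76,seq15)))),((((seq32,seq58),seq62),seq4),(seq18,seq87))),seq78))),((((seq38,seq3),seq48),((seq11,seq63),seq51)),seq54)).
From seq4 up to that node: 7 branches. From seq63 up to the same node: 5 branches. Total: 7 + 5 = 12.

12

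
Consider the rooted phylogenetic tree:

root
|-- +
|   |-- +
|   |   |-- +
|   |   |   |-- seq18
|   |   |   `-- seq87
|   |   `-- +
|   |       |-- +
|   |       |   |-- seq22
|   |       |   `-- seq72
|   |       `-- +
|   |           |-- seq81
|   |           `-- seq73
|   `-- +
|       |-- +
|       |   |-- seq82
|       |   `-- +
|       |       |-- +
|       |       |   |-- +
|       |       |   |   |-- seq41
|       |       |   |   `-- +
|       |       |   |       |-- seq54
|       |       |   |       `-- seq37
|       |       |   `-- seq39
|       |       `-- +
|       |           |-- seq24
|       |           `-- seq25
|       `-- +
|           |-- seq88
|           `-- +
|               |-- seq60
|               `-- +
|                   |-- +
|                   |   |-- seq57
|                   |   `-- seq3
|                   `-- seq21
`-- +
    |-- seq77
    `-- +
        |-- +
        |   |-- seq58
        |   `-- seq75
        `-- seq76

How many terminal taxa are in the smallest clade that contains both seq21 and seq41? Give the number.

12

The MRCA of seq21 and seq41 is the node subtending ((seq82,(((seq41,(seq54,seq37)),seq39),(seq24,seq25))),(seq88,(seq60,((seq57,seq3),seq21)))).
That clade contains 12 terminal taxa: seq21, seq24, seq25, seq3, seq37, seq39, seq41, seq54, seq57, seq60, seq82, seq88.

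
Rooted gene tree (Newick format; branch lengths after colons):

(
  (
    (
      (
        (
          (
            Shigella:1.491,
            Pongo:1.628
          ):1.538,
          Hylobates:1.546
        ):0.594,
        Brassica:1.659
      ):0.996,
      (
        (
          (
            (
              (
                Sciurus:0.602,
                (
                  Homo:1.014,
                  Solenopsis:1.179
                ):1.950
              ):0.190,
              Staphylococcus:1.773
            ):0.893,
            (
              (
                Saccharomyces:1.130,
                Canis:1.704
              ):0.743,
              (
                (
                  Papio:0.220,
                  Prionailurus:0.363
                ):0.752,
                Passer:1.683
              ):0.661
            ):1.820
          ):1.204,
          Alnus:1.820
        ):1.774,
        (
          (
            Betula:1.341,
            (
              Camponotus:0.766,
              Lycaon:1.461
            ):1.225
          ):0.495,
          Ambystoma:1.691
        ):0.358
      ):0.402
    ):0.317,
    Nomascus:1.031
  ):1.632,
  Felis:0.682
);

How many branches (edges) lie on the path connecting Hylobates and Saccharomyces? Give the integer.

9

The MRCA of Hylobates and Saccharomyces is the node subtending ((((Shigella,Pongo),Hylobates),Brassica),(((((Sciurus,(Homo,Solenopsis)),Staphylococcus),((Saccharomyces,Canis),((Papio,Prionailurus),Passer))),Alnus),((Betula,(Camponotus,Lycaon)),Ambystoma))).
From Hylobates up to that node: 3 branches. From Saccharomyces up to the same node: 6 branches. Total: 3 + 6 = 9.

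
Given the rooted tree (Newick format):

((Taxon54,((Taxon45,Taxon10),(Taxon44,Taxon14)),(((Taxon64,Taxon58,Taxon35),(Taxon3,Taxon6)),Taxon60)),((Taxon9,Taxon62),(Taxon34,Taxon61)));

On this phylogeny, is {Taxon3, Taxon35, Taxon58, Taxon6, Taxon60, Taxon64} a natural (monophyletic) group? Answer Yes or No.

The most recent common ancestor of these taxa subtends (((Taxon64,Taxon58,Taxon35),(Taxon3,Taxon6)),Taxon60).
That clade has exactly 6 tips — every listed taxon and nothing else — so the group is monophyletic.

Yes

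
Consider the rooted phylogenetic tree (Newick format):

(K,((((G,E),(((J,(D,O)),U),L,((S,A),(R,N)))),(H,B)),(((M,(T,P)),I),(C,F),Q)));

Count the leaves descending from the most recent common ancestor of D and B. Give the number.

13

The MRCA of D and B is the node subtending (((G,E),(((J,(D,O)),U),L,((S,A),(R,N)))),(H,B)).
That clade contains 13 terminal taxa: A, B, D, E, G, H, J, L, N, O, R, S, U.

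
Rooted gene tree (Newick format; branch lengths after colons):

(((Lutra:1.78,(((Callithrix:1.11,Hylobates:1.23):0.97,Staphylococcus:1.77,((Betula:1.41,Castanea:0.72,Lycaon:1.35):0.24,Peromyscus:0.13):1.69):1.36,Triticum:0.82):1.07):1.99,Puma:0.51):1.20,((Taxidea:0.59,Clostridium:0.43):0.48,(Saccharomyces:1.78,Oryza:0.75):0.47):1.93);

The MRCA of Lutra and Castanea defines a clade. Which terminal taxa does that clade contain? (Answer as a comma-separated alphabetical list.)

Tracing Lutra: it sits inside (Lutra,(((Callithrix,Hylobates),Staphylococcus,((Betula,Castanea,Lycaon),Peromyscus)),Triticum)).
Tracing Castanea: it sits inside (Betula,Castanea,Lycaon).
The smallest clade enclosing both is (Lutra,(((Callithrix,Hylobates),Staphylococcus,((Betula,Castanea,Lycaon),Peromyscus)),Triticum)); the answer is its 9 terminal taxa in alphabetical order.

Betula, Callithrix, Castanea, Hylobates, Lutra, Lycaon, Peromyscus, Staphylococcus, Triticum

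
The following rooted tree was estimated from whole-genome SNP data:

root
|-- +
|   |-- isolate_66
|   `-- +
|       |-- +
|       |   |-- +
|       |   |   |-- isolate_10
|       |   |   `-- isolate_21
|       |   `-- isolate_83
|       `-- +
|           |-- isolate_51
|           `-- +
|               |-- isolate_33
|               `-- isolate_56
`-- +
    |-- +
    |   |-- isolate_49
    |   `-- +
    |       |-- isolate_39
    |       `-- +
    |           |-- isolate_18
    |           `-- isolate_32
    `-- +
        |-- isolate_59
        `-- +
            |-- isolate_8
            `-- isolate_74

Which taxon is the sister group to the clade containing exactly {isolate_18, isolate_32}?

isolate_39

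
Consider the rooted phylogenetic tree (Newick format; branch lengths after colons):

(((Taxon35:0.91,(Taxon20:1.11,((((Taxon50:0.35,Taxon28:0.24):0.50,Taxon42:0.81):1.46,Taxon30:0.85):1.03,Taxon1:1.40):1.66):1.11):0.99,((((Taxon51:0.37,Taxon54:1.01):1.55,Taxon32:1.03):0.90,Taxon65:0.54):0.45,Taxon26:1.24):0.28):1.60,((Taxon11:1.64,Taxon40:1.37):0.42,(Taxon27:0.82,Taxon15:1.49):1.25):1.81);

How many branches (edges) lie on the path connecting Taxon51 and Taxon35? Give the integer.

The MRCA of Taxon51 and Taxon35 is the node subtending ((Taxon35,(Taxon20,((((Taxon50,Taxon28),Taxon42),Taxon30),Taxon1))),((((Taxon51,Taxon54),Taxon32),Taxon65),Taxon26)).
From Taxon51 up to that node: 5 branches. From Taxon35 up to the same node: 2 branches. Total: 5 + 2 = 7.

7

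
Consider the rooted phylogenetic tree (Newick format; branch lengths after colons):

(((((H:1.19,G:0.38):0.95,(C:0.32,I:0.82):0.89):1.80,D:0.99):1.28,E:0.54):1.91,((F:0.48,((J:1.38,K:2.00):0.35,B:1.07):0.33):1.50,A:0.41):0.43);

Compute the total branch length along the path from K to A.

The path runs K → … → MRCA → … → A; the MRCA is the node subtending ((F,((J,K),B)),A).
Branch lengths along that path: 2.00 + 0.35 + 0.33 + 1.50 + 0.41 = 4.59.

4.59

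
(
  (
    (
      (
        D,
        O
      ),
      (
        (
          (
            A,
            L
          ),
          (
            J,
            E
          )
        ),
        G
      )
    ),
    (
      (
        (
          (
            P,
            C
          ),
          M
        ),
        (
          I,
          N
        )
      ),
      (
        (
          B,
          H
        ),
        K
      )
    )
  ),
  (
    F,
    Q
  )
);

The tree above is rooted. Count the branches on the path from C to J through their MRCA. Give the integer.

The MRCA of C and J is the node subtending (((D,O),(((A,L),(J,E)),G)),((((P,C),M),(I,N)),((B,H),K))).
From C up to that node: 5 branches. From J up to the same node: 5 branches. Total: 5 + 5 = 10.

10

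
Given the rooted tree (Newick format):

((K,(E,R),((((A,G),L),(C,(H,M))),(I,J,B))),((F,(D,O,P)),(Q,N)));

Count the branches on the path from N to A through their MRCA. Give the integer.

The MRCA of N and A is the root of the tree.
From N up to that node: 3 branches. From A up to the same node: 6 branches. Total: 3 + 6 = 9.

9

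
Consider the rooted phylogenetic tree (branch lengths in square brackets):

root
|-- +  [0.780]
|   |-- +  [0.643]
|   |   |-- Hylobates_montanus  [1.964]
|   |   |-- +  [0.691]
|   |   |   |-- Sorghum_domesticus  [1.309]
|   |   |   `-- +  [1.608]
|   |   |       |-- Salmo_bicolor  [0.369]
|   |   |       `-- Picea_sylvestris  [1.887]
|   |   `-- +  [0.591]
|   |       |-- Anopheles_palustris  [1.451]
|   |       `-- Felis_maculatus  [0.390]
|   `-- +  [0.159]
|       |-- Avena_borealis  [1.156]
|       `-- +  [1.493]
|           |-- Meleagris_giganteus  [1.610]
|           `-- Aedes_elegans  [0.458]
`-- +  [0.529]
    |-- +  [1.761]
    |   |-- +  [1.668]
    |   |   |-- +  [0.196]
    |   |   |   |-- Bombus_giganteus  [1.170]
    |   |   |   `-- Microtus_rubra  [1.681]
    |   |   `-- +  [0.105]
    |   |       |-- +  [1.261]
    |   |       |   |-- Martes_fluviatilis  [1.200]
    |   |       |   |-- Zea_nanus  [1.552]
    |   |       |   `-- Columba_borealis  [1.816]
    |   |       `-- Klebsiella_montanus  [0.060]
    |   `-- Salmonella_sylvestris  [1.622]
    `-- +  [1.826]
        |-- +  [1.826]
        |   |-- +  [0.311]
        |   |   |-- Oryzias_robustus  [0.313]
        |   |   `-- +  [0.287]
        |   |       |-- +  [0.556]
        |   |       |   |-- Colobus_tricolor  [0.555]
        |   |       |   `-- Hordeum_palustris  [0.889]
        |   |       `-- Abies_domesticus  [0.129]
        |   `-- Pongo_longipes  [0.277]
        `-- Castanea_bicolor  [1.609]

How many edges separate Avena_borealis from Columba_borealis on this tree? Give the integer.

The MRCA of Avena_borealis and Columba_borealis is the root of the tree.
From Avena_borealis up to that node: 3 branches. From Columba_borealis up to the same node: 6 branches. Total: 3 + 6 = 9.

9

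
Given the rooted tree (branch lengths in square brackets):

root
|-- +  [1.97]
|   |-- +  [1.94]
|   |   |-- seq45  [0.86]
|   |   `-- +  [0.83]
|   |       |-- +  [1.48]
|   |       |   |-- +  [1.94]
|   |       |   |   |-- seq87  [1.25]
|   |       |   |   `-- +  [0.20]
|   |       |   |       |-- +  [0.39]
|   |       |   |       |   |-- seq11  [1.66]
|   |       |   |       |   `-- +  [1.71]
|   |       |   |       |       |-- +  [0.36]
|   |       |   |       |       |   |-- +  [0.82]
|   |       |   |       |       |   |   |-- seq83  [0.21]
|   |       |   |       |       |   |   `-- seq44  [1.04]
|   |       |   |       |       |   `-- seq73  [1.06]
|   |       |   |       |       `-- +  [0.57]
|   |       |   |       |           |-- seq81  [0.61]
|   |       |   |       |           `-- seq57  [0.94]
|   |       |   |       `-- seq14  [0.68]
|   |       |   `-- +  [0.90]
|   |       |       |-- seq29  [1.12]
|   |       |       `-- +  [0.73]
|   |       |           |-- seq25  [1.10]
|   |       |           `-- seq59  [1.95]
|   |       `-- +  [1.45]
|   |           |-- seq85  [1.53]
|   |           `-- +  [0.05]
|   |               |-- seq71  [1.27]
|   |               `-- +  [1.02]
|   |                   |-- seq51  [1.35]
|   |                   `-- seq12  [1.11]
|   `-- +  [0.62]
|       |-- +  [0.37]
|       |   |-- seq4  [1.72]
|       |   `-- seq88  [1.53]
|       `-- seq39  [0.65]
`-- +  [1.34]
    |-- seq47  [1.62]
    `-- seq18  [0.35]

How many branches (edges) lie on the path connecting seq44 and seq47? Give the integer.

The MRCA of seq44 and seq47 is the root of the tree.
From seq44 up to that node: 11 branches. From seq47 up to the same node: 2 branches. Total: 11 + 2 = 13.

13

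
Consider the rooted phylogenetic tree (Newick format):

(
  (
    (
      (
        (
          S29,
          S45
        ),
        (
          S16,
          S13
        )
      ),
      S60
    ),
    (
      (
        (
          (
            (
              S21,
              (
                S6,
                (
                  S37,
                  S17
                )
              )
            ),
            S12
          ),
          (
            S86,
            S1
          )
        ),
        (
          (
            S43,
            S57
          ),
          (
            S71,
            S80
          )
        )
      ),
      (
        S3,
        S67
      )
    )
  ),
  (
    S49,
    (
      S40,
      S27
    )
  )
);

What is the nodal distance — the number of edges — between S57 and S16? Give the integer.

9

The MRCA of S57 and S16 is the node subtending ((((S29,S45),(S16,S13)),S60),(((((S21,(S6,(S37,S17))),S12),(S86,S1)),((S43,S57),(S71,S80))),(S3,S67))).
From S57 up to that node: 5 branches. From S16 up to the same node: 4 branches. Total: 5 + 4 = 9.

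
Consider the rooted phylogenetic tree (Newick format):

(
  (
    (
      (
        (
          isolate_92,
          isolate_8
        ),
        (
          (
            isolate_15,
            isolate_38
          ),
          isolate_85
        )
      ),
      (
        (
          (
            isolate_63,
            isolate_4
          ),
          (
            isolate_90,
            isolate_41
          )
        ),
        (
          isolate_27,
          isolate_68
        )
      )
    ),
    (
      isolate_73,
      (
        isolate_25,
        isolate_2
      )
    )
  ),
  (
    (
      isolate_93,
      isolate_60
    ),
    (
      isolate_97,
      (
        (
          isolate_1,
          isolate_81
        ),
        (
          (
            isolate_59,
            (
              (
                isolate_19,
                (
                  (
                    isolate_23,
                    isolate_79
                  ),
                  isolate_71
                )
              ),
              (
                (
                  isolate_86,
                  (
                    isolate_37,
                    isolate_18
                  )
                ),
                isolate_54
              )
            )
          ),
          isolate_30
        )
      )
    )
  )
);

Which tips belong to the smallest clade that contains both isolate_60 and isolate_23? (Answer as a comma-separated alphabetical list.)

Tracing isolate_60: it sits inside (isolate_93,isolate_60).
Tracing isolate_23: it sits inside (isolate_23,isolate_79).
The smallest clade enclosing both is ((isolate_93,isolate_60),(isolate_97,((isolate_1,isolate_81),((isolate_59,((isolate_19,((isolate_23,isolate_79),isolate_71)),((isolate_86,(isolate_37,isolate_18)),isolate_54))),isolate_30)))); the answer is its 15 terminal taxa in alphabetical order.

isolate_1, isolate_18, isolate_19, isolate_23, isolate_30, isolate_37, isolate_54, isolate_59, isolate_60, isolate_71, isolate_79, isolate_81, isolate_86, isolate_93, isolate_97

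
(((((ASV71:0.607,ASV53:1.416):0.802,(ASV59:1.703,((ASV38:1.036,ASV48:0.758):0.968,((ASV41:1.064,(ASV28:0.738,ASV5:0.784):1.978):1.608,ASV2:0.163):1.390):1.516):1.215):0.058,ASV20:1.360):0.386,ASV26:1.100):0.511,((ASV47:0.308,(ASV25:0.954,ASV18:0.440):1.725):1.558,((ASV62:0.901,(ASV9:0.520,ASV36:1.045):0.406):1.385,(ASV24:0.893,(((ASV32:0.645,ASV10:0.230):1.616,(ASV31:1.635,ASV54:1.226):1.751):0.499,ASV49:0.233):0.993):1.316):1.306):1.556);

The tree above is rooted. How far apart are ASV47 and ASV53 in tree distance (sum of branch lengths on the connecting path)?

6.595

The path runs ASV47 → … → MRCA → … → ASV53; the MRCA is the root of the tree.
Branch lengths along that path: 0.308 + 1.558 + 1.556 + 0.511 + 0.386 + 0.058 + 0.802 + 1.416 = 6.595.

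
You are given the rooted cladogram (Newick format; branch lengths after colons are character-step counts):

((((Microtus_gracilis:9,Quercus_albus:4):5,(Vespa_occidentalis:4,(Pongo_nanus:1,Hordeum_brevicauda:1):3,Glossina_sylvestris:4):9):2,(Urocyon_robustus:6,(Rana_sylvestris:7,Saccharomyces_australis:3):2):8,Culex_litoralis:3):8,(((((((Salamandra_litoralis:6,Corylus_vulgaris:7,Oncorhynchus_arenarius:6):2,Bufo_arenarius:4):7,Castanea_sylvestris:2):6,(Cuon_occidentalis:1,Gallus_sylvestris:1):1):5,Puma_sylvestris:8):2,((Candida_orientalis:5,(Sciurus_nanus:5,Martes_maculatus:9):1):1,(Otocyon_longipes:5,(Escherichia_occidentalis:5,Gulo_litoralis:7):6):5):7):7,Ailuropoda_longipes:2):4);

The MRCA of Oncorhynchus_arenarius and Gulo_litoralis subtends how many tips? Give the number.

14

The MRCA of Oncorhynchus_arenarius and Gulo_litoralis is the node subtending ((((((Salamandra_litoralis,Corylus_vulgaris,Oncorhynchus_arenarius),Bufo_arenarius),Castanea_sylvestris),(Cuon_occidentalis,Gallus_sylvestris)),Puma_sylvestris),((Candida_orientalis,(Sciurus_nanus,Martes_maculatus)),(Otocyon_longipes,(Escherichia_occidentalis,Gulo_litoralis)))).
That clade contains 14 terminal taxa: Bufo_arenarius, Candida_orientalis, Castanea_sylvestris, Corylus_vulgaris, Cuon_occidentalis, Escherichia_occidentalis, Gallus_sylvestris, Gulo_litoralis, Martes_maculatus, Oncorhynchus_arenarius, Otocyon_longipes, Puma_sylvestris, Salamandra_litoralis, Sciurus_nanus.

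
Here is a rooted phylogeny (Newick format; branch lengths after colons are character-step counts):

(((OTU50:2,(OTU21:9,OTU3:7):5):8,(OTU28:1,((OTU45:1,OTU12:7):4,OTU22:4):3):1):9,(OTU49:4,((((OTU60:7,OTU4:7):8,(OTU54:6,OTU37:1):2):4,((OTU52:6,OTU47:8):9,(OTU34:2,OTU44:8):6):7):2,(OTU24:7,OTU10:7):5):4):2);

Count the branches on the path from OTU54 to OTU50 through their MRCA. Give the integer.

9

The MRCA of OTU54 and OTU50 is the root of the tree.
From OTU54 up to that node: 6 branches. From OTU50 up to the same node: 3 branches. Total: 6 + 3 = 9.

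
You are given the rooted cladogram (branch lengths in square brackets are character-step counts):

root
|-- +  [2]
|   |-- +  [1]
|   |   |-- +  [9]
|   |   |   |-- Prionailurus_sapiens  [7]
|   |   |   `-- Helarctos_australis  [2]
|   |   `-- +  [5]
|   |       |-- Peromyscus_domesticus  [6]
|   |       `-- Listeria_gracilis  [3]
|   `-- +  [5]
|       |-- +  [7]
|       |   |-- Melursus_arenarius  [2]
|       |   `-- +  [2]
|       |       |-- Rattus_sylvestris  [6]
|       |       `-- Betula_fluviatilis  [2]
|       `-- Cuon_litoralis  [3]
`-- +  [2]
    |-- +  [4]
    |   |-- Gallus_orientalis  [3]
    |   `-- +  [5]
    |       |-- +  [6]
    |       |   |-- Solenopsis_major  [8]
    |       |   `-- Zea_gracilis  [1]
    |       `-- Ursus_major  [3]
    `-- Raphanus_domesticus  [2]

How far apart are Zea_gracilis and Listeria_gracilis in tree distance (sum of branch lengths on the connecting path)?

29

The path runs Zea_gracilis → … → MRCA → … → Listeria_gracilis; the MRCA is the root of the tree.
Branch lengths along that path: 1 + 6 + 5 + 4 + 2 + 2 + 1 + 5 + 3 = 29.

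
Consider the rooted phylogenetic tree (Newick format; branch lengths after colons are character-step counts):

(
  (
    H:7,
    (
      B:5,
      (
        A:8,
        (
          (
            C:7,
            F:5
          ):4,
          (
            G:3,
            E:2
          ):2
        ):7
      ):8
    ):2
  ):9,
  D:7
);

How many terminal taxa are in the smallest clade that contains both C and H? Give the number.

7

The MRCA of C and H is the node subtending (H,(B,(A,((C,F),(G,E))))).
That clade contains 7 terminal taxa: A, B, C, E, F, G, H.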